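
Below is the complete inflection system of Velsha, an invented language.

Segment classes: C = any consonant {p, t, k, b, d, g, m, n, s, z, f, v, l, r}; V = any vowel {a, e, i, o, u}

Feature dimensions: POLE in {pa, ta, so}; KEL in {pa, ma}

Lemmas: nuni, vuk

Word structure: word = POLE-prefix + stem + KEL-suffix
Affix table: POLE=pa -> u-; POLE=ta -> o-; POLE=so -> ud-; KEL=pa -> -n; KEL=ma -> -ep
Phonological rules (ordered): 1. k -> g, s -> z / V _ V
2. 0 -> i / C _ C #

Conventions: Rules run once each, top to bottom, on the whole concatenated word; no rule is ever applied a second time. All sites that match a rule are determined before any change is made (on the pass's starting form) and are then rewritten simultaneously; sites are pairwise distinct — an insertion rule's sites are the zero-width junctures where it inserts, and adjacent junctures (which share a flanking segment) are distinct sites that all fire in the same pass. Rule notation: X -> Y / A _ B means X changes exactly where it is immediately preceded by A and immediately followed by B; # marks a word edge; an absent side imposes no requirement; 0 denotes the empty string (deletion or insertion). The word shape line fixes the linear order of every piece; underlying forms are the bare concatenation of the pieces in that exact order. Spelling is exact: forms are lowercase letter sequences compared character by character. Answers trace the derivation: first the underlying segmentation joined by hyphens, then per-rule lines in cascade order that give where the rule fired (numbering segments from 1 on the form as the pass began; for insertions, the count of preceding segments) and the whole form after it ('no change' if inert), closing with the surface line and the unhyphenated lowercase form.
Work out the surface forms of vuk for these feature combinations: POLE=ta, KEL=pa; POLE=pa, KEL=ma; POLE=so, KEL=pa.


cell POLE=ta, KEL=pa:
underlying: o-vuk-n
1. k -> g, s -> z / V _ V: no change
2. 0 -> i / C _ C #: inserts after position(s) 4: ovukin
surface: ovukin

cell POLE=pa, KEL=ma:
underlying: u-vuk-ep
1. k -> g, s -> z / V _ V: fires at position(s) 4: uvugep
2. 0 -> i / C _ C #: no change
surface: uvugep

cell POLE=so, KEL=pa:
underlying: ud-vuk-n
1. k -> g, s -> z / V _ V: no change
2. 0 -> i / C _ C #: inserts after position(s) 5: udvukin
surface: udvukin


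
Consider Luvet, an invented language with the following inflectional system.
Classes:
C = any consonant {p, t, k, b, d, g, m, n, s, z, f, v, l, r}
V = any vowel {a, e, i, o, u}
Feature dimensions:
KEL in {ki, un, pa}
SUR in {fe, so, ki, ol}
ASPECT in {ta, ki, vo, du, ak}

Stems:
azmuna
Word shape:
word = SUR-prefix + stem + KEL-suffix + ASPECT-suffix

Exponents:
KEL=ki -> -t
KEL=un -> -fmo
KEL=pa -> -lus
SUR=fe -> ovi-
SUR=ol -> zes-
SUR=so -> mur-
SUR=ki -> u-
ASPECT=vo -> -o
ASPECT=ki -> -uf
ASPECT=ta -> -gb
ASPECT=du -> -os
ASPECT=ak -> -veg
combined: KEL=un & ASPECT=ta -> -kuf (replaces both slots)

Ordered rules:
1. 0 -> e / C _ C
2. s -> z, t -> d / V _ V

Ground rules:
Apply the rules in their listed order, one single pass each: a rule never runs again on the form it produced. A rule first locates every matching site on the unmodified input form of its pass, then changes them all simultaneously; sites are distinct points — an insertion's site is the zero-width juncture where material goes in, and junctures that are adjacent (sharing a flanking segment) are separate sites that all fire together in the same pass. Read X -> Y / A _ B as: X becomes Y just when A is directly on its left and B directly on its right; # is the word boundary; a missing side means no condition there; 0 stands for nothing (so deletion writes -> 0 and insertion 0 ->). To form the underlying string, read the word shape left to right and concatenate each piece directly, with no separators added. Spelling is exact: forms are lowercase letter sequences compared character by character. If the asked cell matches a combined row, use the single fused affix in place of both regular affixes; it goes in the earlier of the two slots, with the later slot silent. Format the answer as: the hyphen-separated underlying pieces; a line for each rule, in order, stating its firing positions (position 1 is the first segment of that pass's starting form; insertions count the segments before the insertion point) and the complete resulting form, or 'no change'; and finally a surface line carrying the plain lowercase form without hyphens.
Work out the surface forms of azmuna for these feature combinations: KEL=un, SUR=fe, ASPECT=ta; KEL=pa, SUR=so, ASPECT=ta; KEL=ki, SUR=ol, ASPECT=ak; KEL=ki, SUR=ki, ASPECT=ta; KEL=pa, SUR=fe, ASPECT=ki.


cell KEL=un, SUR=fe, ASPECT=ta:
underlying: ovi-azmuna-kuf
1. 0 -> e / C _ C: inserts after position(s) 5: oviazemunakuf
2. s -> z, t -> d / V _ V: no change
surface: oviazemunakuf

cell KEL=pa, SUR=so, ASPECT=ta:
underlying: mur-azmuna-lus-gb
1. 0 -> e / C _ C: inserts after position(s) 5, 12, 13: murazemunalusegeb
2. s -> z, t -> d / V _ V: fires at position(s) 13: murazemunaluzegeb
surface: murazemunaluzegeb

cell KEL=ki, SUR=ol, ASPECT=ak:
underlying: zes-azmuna-t-veg
1. 0 -> e / C _ C: inserts after position(s) 5, 10: zesazemunateveg
2. s -> z, t -> d / V _ V: fires at position(s) 3, 11: zezazemunadeveg
surface: zezazemunadeveg

cell KEL=ki, SUR=ki, ASPECT=ta:
underlying: u-azmuna-t-gb
1. 0 -> e / C _ C: inserts after position(s) 3, 8, 9: uazemunategeb
2. s -> z, t -> d / V _ V: fires at position(s) 9: uazemunadegeb
surface: uazemunadegeb

cell KEL=pa, SUR=fe, ASPECT=ki:
underlying: ovi-azmuna-lus-uf
1. 0 -> e / C _ C: inserts after position(s) 5: oviazemunalusuf
2. s -> z, t -> d / V _ V: fires at position(s) 13: oviazemunaluzuf
surface: oviazemunaluzuf


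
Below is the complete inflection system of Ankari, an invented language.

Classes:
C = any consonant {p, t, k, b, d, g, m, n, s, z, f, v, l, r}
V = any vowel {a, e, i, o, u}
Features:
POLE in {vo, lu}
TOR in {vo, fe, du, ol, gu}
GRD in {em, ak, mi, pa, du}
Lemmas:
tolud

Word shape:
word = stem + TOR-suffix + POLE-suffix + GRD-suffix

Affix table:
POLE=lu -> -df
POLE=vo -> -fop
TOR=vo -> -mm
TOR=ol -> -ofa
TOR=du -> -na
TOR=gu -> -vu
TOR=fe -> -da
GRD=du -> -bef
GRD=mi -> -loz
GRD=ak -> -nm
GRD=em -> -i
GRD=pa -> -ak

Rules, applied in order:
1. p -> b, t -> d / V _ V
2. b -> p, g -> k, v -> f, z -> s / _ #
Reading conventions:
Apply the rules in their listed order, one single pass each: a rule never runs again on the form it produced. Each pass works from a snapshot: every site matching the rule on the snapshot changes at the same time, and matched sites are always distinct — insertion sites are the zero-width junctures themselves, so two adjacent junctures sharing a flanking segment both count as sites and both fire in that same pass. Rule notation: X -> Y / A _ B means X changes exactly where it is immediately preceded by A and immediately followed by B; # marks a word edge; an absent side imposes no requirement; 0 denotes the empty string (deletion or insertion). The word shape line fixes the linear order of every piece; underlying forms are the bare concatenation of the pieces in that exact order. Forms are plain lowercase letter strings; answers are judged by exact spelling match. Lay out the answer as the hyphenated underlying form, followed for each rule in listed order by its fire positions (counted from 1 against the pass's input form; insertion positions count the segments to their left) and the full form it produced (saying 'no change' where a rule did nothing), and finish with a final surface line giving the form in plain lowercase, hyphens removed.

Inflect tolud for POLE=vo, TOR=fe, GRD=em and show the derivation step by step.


underlying: tolud-da-fop-i
1. p -> b, t -> d / V _ V: fires at position(s) 10: toluddafobi
2. b -> p, g -> k, v -> f, z -> s / _ #: no change
surface: toluddafobi


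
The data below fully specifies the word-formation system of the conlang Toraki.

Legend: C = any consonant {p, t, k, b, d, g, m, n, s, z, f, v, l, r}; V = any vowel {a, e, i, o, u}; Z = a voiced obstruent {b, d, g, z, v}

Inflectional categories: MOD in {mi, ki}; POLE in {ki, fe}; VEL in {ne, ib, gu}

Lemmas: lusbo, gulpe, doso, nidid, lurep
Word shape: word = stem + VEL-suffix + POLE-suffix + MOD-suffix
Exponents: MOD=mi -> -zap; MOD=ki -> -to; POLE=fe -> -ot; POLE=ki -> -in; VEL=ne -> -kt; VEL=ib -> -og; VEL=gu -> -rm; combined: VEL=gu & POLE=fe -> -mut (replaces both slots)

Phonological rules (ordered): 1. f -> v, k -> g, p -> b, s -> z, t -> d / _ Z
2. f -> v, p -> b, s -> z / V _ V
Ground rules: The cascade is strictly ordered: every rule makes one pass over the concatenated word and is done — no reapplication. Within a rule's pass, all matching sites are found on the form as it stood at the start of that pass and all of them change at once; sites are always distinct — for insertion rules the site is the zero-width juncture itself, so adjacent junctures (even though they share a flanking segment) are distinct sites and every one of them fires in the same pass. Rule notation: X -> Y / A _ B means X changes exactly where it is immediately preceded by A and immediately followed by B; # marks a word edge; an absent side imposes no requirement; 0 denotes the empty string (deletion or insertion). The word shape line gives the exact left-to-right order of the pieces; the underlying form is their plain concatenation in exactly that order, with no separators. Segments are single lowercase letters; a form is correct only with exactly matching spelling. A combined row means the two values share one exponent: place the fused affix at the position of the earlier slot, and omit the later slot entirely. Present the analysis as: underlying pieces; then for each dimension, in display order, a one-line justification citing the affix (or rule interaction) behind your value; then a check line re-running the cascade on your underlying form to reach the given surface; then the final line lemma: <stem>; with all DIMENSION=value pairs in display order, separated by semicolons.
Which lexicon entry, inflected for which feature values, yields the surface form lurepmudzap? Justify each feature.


underlying: lurep-mut-zap
MOD=mi - signalled by the affix -zap
POLE=fe - signalled by the combined affix row
VEL=gu - signalled by the combined affix row
check: lurepmutzap -> lurepmudzap -> lurepmudzap
lemma: lurep; MOD=mi; POLE=fe; VEL=gu


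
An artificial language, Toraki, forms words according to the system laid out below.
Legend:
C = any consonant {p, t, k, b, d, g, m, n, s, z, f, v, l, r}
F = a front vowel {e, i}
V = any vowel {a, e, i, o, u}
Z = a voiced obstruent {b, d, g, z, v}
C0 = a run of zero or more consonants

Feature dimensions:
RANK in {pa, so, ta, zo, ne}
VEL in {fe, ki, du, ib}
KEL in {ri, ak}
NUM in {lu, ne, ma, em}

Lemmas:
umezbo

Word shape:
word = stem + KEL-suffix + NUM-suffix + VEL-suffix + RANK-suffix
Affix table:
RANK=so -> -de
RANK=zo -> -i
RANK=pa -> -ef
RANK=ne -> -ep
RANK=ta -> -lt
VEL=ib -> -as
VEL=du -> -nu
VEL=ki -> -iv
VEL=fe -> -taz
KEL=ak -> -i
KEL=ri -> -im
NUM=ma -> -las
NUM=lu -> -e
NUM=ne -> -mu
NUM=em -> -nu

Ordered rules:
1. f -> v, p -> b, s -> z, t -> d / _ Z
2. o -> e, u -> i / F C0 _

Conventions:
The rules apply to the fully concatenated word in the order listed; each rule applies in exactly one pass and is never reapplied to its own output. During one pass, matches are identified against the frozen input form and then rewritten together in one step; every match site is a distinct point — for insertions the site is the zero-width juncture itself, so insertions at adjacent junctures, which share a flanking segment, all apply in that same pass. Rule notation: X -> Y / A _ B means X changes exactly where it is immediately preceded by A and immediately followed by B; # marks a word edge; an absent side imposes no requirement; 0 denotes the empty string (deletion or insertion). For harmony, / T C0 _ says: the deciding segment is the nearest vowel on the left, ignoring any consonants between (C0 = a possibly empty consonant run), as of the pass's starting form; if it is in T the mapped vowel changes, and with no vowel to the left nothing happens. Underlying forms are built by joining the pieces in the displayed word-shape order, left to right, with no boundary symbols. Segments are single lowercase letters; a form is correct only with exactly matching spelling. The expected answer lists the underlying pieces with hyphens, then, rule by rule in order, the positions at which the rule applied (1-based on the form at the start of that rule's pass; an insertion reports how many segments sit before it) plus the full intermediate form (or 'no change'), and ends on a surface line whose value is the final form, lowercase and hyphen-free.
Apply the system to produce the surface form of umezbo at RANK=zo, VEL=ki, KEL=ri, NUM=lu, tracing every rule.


underlying: umezbo-im-e-iv-i
1. f -> v, p -> b, s -> z, t -> d / _ Z: no change
2. o -> e, u -> i / F C0 _: fires at position(s) 6: umezbeimeivi
surface: umezbeimeivi


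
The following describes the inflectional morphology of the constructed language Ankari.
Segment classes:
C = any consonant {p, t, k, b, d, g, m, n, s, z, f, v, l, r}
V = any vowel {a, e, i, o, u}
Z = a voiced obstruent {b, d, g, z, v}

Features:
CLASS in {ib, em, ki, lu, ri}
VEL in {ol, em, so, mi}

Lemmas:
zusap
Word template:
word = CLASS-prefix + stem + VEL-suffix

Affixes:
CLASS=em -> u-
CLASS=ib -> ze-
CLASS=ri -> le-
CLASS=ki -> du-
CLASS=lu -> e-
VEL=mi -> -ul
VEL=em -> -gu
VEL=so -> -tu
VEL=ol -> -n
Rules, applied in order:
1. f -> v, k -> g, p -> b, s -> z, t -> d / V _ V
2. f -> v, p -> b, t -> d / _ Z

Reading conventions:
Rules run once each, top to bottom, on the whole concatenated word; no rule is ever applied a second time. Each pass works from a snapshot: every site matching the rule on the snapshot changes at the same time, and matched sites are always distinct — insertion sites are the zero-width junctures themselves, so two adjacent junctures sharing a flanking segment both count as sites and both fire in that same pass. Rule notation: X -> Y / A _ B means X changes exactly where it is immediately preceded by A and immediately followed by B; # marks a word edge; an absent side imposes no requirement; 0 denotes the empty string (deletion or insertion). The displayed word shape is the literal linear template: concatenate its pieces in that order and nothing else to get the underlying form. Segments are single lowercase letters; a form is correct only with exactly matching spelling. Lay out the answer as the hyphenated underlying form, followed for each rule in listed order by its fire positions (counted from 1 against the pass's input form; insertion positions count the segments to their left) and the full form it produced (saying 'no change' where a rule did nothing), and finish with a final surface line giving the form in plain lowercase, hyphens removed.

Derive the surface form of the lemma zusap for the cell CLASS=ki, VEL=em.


underlying: du-zusap-gu
1. f -> v, k -> g, p -> b, s -> z, t -> d / V _ V: fires at position(s) 5: duzuzapgu
2. f -> v, p -> b, t -> d / _ Z: fires at position(s) 7: duzuzabgu
surface: duzuzabgu


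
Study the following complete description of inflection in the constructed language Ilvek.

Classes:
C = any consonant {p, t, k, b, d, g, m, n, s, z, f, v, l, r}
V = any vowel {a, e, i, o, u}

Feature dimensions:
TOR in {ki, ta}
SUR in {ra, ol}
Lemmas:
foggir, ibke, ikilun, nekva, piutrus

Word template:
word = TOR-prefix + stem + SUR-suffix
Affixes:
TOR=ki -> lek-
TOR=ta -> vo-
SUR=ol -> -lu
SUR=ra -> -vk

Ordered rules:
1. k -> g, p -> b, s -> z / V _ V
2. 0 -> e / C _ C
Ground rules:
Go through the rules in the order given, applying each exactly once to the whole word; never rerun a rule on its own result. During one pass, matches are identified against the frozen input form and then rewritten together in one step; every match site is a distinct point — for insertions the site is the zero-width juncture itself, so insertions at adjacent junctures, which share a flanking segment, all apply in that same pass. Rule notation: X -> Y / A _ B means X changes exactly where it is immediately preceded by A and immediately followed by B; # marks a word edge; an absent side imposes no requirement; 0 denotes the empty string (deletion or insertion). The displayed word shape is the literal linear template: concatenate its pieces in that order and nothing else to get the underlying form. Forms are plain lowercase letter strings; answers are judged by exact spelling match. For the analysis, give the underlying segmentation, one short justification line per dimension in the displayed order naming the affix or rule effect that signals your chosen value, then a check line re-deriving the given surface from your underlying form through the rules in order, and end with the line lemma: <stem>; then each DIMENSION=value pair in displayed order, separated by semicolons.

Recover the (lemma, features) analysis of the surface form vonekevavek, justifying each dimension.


underlying: vo-nekva-vk
TOR=ta - signalled by the affix vo-
SUR=ra - signalled by the affix -vk
check: vonekvavk -> vonekvavk -> vonekevavek
lemma: nekva; TOR=ta; SUR=ra


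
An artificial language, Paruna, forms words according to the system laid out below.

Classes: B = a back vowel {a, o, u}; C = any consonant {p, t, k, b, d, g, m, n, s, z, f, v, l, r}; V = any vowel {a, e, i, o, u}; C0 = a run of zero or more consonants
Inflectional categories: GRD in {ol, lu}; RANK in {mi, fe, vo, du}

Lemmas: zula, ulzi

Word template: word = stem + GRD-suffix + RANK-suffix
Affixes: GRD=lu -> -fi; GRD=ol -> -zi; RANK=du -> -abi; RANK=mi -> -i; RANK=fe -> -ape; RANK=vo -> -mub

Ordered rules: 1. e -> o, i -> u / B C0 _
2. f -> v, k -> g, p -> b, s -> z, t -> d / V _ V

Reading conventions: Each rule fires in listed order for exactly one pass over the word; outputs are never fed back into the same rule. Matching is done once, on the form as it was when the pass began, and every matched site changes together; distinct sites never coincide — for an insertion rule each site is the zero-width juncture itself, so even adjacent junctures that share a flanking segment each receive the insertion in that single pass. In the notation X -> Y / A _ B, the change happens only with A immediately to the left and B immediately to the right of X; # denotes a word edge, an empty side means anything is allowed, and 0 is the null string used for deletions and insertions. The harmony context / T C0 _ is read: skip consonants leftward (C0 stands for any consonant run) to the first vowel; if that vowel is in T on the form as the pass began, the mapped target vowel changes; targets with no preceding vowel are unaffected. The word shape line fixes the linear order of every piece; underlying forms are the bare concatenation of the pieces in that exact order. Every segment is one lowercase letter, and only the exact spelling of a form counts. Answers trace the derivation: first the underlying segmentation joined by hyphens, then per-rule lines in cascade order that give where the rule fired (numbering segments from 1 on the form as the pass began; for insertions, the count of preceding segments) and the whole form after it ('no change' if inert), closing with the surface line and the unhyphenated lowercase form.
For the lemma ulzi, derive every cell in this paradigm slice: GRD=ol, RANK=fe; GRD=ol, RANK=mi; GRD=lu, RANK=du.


cell GRD=ol, RANK=fe:
underlying: ulzi-zi-ape
1. e -> o, i -> u / B C0 _: fires at position(s) 4, 9: ulzuziapo
2. f -> v, k -> g, p -> b, s -> z, t -> d / V _ V: fires at position(s) 8: ulzuziabo
surface: ulzuziabo

cell GRD=ol, RANK=mi:
underlying: ulzi-zi-i
1. e -> o, i -> u / B C0 _: fires at position(s) 4: ulzuzii
2. f -> v, k -> g, p -> b, s -> z, t -> d / V _ V: no change
surface: ulzuzii

cell GRD=lu, RANK=du:
underlying: ulzi-fi-abi
1. e -> o, i -> u / B C0 _: fires at position(s) 4, 9: ulzufiabu
2. f -> v, k -> g, p -> b, s -> z, t -> d / V _ V: fires at position(s) 5: ulzuviabu
surface: ulzuviabu


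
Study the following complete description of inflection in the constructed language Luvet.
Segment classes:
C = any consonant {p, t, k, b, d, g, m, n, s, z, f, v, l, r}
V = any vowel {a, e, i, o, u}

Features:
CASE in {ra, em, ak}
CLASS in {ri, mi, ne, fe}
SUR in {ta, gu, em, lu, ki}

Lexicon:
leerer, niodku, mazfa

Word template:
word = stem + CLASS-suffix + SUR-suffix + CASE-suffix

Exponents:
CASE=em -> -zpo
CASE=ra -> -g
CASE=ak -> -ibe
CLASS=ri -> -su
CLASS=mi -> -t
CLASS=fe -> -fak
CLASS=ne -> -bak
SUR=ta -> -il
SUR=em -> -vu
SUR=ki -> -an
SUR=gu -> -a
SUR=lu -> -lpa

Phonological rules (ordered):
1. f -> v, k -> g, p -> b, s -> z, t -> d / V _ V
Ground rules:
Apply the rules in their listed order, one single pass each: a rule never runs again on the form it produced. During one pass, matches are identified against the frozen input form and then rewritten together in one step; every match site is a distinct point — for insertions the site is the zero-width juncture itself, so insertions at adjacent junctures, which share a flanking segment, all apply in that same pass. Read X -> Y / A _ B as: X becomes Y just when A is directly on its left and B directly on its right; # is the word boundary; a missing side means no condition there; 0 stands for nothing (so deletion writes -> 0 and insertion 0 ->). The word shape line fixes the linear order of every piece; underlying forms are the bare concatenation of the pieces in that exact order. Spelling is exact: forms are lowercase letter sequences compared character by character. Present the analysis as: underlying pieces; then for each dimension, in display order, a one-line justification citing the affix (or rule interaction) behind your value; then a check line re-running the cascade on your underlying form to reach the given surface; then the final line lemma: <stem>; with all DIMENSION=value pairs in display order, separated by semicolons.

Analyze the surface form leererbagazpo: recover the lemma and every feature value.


underlying: leerer-bak-a-zpo
CASE=em - signalled by the affix -zpo
CLASS=ne - signalled by the affix -bak
SUR=gu - signalled by the affix -a
check: leererbakazpo -> leererbagazpo
lemma: leerer; CASE=em; CLASS=ne; SUR=gu


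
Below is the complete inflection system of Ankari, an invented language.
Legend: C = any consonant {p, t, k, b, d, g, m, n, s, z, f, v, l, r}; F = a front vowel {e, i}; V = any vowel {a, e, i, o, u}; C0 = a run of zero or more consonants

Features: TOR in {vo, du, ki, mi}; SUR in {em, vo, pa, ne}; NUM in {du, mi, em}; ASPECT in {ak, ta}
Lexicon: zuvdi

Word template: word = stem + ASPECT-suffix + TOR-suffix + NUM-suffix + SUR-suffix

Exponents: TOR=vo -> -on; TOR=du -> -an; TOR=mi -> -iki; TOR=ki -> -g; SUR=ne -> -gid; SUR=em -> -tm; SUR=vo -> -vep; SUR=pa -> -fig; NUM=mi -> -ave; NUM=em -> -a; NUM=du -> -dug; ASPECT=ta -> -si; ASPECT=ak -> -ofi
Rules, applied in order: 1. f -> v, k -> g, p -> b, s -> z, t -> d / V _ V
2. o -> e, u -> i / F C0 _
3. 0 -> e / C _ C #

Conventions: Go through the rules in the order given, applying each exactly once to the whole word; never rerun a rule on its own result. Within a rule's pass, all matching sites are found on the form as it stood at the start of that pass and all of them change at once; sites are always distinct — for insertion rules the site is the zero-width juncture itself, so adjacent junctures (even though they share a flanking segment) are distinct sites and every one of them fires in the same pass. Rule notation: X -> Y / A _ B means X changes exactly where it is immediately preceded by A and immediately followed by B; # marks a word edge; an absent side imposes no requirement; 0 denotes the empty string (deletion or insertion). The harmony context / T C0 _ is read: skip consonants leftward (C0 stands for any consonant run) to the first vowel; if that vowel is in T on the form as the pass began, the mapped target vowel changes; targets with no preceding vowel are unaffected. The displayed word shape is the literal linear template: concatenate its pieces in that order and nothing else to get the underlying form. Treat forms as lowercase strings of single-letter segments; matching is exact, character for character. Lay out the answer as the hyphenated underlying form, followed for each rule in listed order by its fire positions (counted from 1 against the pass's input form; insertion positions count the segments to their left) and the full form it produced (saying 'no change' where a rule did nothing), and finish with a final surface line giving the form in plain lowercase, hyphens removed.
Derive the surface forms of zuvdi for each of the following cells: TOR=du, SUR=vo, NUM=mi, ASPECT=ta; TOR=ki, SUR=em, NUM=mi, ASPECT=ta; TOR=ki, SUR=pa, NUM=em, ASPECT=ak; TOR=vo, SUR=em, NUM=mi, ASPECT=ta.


cell TOR=du, SUR=vo, NUM=mi, ASPECT=ta:
underlying: zuvdi-si-an-ave-vep
1. f -> v, k -> g, p -> b, s -> z, t -> d / V _ V: fires at position(s) 6: zuvdizianavevep
2. o -> e, u -> i / F C0 _: no change
3. 0 -> e / C _ C #: no change
surface: zuvdizianavevep

cell TOR=ki, SUR=em, NUM=mi, ASPECT=ta:
underlying: zuvdi-si-g-ave-tm
1. f -> v, k -> g, p -> b, s -> z, t -> d / V _ V: fires at position(s) 6: zuvdizigavetm
2. o -> e, u -> i / F C0 _: no change
3. 0 -> e / C _ C #: inserts after position(s) 12: zuvdizigavetem
surface: zuvdizigavetem

cell TOR=ki, SUR=pa, NUM=em, ASPECT=ak:
underlying: zuvdi-ofi-g-a-fig
1. f -> v, k -> g, p -> b, s -> z, t -> d / V _ V: fires at position(s) 7, 11: zuvdiovigavig
2. o -> e, u -> i / F C0 _: fires at position(s) 6: zuvdievigavig
3. 0 -> e / C _ C #: no change
surface: zuvdievigavig

cell TOR=vo, SUR=em, NUM=mi, ASPECT=ta:
underlying: zuvdi-si-on-ave-tm
1. f -> v, k -> g, p -> b, s -> z, t -> d / V _ V: fires at position(s) 6: zuvdizionavetm
2. o -> e, u -> i / F C0 _: fires at position(s) 8: zuvdizienavetm
3. 0 -> e / C _ C #: inserts after position(s) 13: zuvdizienavetem
surface: zuvdizienavetem


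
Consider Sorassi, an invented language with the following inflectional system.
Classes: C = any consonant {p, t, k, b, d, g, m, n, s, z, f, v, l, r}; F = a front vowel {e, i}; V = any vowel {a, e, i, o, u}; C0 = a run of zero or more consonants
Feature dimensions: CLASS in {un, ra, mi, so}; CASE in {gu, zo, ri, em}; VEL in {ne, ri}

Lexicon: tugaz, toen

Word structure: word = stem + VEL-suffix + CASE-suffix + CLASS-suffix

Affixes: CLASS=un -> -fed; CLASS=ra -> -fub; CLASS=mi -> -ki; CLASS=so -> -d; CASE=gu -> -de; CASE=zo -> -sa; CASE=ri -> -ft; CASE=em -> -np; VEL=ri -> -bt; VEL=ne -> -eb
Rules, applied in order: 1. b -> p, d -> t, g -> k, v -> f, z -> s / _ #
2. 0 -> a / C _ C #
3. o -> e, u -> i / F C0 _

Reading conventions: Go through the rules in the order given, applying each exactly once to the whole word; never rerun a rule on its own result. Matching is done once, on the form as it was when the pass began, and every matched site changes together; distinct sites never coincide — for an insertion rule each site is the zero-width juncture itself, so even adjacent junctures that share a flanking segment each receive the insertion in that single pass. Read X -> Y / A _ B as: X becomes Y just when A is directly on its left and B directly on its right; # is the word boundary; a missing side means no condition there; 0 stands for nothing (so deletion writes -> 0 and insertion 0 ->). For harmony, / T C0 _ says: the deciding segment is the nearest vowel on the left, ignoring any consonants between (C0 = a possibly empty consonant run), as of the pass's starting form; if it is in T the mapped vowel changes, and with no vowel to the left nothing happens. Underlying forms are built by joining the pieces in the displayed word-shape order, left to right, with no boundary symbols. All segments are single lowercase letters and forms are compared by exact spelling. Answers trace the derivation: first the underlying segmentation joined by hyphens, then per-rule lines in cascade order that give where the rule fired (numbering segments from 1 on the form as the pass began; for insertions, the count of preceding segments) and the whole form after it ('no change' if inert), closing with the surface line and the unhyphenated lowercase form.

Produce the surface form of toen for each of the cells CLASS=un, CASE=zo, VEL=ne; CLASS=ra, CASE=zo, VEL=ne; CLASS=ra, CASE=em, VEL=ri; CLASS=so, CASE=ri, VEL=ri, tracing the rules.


cell CLASS=un, CASE=zo, VEL=ne:
underlying: toen-eb-sa-fed
1. b -> p, d -> t, g -> k, v -> f, z -> s / _ #: fires at position(s) 11: toenebsafet
2. 0 -> a / C _ C #: no change
3. o -> e, u -> i / F C0 _: no change
surface: toenebsafet

cell CLASS=ra, CASE=zo, VEL=ne:
underlying: toen-eb-sa-fub
1. b -> p, d -> t, g -> k, v -> f, z -> s / _ #: fires at position(s) 11: toenebsafup
2. 0 -> a / C _ C #: no change
3. o -> e, u -> i / F C0 _: no change
surface: toenebsafup

cell CLASS=ra, CASE=em, VEL=ri:
underlying: toen-bt-np-fub
1. b -> p, d -> t, g -> k, v -> f, z -> s / _ #: fires at position(s) 11: toenbtnpfup
2. 0 -> a / C _ C #: no change
3. o -> e, u -> i / F C0 _: fires at position(s) 10: toenbtnpfip
surface: toenbtnpfip

cell CLASS=so, CASE=ri, VEL=ri:
underlying: toen-bt-ft-d
1. b -> p, d -> t, g -> k, v -> f, z -> s / _ #: fires at position(s) 9: toenbtftt
2. 0 -> a / C _ C #: inserts after position(s) 8: toenbtftat
3. o -> e, u -> i / F C0 _: no change
surface: toenbtftat


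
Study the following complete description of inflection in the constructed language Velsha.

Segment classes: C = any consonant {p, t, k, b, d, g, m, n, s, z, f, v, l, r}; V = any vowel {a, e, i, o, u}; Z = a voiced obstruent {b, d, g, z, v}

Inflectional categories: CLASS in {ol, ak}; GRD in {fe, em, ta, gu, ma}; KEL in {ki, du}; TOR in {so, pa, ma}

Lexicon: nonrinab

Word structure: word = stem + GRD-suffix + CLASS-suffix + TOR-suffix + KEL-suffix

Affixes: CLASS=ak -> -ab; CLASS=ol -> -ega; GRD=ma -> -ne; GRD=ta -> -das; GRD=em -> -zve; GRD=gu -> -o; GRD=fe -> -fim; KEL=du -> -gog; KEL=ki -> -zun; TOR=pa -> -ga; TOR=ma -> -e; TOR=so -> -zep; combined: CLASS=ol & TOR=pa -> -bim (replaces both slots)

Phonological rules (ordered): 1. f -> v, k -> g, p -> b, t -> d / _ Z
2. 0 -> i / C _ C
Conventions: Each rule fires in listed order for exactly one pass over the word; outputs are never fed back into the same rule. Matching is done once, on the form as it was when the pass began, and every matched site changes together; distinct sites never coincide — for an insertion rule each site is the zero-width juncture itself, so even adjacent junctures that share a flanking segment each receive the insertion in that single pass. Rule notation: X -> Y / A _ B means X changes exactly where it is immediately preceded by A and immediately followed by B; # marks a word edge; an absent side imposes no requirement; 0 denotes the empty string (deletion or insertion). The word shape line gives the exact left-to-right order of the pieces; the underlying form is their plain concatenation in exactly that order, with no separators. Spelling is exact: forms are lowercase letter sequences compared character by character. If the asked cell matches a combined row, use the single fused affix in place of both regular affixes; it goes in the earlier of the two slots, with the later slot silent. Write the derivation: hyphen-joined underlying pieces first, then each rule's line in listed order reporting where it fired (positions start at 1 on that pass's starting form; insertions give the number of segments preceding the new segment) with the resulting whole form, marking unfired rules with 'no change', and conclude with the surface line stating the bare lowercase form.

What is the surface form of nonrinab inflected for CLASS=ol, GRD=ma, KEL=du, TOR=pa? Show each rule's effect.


underlying: nonrinab-ne-bim-gog
1. f -> v, k -> g, p -> b, t -> d / _ Z: no change
2. 0 -> i / C _ C: inserts after position(s) 3, 8, 13: nonirinabinebimigog
surface: nonirinabinebimigog


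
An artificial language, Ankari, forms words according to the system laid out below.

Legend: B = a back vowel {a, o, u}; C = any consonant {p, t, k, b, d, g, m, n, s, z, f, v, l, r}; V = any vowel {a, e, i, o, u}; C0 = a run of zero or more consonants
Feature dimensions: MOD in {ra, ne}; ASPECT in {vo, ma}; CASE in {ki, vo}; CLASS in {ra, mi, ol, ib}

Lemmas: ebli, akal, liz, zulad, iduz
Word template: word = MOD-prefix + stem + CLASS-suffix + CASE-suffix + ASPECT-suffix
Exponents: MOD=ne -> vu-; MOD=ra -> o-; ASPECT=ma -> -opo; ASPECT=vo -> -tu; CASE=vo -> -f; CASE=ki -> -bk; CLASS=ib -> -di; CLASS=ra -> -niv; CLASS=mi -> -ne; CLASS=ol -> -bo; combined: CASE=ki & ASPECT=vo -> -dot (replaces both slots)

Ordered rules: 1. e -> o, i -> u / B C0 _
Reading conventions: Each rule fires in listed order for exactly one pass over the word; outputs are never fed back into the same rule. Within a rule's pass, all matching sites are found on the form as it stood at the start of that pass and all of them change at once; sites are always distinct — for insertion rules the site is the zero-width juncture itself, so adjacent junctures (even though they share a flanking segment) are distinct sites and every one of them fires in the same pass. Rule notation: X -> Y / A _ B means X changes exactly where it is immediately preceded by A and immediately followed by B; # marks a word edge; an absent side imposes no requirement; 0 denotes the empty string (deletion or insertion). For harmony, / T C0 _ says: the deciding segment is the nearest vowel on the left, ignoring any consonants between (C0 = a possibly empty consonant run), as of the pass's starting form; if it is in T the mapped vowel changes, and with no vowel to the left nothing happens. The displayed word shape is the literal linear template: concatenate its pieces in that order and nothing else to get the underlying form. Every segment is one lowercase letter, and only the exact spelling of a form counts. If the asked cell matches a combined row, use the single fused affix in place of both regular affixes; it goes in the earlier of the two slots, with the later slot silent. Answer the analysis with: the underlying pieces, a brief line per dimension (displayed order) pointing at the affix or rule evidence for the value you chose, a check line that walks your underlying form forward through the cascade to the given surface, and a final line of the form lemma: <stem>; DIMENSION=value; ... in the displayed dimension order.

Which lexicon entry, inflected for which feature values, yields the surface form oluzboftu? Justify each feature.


underlying: o-liz-bo-f-tu
MOD=ra - signalled by the affix o-
ASPECT=vo - signalled by the affix -tu
CASE=vo - signalled by the affix -f
CLASS=ol - signalled by the affix -bo
check: olizboftu -> oluzboftu
lemma: liz; MOD=ra; ASPECT=vo; CASE=vo; CLASS=ol


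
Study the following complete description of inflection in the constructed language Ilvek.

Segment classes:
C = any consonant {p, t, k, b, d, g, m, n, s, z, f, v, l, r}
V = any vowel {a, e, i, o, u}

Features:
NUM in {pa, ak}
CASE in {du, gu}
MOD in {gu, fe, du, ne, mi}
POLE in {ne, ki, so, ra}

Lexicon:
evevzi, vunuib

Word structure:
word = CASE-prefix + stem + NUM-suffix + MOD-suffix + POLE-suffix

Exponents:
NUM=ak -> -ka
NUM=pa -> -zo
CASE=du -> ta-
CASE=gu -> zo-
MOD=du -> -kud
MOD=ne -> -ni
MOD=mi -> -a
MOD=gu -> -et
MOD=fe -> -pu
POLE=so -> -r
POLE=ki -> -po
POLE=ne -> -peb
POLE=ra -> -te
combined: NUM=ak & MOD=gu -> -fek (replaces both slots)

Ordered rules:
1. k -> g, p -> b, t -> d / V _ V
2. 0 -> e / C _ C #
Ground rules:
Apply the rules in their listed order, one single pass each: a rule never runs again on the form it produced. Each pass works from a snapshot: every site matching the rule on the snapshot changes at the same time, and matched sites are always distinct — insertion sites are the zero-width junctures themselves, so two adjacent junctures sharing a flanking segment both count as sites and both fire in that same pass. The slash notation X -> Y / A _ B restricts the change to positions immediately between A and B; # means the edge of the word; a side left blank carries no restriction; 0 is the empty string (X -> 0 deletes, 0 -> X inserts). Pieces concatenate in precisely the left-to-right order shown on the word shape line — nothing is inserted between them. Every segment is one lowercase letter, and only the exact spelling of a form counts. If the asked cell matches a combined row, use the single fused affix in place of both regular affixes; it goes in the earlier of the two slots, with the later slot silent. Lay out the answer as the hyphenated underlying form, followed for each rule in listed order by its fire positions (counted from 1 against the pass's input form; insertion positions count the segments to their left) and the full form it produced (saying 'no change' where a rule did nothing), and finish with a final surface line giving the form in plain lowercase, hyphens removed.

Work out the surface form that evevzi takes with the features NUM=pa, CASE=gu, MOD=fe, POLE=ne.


underlying: zo-evevzi-zo-pu-peb
1. k -> g, p -> b, t -> d / V _ V: fires at position(s) 11, 13: zoevevzizobubeb
2. 0 -> e / C _ C #: no change
surface: zoevevzizobubeb


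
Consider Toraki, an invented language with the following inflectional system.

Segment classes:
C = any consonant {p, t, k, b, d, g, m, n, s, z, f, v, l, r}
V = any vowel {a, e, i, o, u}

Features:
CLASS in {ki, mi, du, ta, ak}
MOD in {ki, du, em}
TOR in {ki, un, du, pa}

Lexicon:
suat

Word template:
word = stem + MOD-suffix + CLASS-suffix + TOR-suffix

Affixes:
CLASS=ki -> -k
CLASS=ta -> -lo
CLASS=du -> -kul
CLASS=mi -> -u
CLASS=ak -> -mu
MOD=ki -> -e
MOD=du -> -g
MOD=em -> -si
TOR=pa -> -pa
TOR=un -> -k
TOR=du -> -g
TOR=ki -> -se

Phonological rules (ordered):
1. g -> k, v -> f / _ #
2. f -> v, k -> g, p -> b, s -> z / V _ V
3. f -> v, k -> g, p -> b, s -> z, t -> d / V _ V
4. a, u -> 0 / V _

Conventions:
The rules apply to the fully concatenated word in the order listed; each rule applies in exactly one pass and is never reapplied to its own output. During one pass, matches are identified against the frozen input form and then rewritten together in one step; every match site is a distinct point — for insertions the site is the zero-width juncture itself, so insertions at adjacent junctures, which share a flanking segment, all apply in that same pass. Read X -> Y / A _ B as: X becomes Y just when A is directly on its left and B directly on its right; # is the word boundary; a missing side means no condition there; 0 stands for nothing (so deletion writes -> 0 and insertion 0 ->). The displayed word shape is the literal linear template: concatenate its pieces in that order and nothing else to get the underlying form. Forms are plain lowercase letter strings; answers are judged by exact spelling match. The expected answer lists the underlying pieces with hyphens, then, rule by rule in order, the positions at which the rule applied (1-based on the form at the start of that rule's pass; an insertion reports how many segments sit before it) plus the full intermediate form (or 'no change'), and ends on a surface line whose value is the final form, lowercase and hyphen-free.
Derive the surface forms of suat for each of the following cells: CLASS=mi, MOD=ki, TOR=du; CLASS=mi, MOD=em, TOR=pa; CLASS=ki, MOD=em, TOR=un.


cell CLASS=mi, MOD=ki, TOR=du:
underlying: suat-e-u-g
1. g -> k, v -> f / _ #: fires at position(s) 7: suateuk
2. f -> v, k -> g, p -> b, s -> z / V _ V: no change
3. f -> v, k -> g, p -> b, s -> z, t -> d / V _ V: fires at position(s) 4: suadeuk
4. a, u -> 0 / V _: fires at position(s) 3, 6: sudek
surface: sudek

cell CLASS=mi, MOD=em, TOR=pa:
underlying: suat-si-u-pa
1. g -> k, v -> f / _ #: no change
2. f -> v, k -> g, p -> b, s -> z / V _ V: fires at position(s) 8: suatsiuba
3. f -> v, k -> g, p -> b, s -> z, t -> d / V _ V: no change
4. a, u -> 0 / V _: fires at position(s) 3, 7: sutsiba
surface: sutsiba

cell CLASS=ki, MOD=em, TOR=un:
underlying: suat-si-k-k
1. g -> k, v -> f / _ #: no change
2. f -> v, k -> g, p -> b, s -> z / V _ V: no change
3. f -> v, k -> g, p -> b, s -> z, t -> d / V _ V: no change
4. a, u -> 0 / V _: fires at position(s) 3: sutsikk
surface: sutsikk


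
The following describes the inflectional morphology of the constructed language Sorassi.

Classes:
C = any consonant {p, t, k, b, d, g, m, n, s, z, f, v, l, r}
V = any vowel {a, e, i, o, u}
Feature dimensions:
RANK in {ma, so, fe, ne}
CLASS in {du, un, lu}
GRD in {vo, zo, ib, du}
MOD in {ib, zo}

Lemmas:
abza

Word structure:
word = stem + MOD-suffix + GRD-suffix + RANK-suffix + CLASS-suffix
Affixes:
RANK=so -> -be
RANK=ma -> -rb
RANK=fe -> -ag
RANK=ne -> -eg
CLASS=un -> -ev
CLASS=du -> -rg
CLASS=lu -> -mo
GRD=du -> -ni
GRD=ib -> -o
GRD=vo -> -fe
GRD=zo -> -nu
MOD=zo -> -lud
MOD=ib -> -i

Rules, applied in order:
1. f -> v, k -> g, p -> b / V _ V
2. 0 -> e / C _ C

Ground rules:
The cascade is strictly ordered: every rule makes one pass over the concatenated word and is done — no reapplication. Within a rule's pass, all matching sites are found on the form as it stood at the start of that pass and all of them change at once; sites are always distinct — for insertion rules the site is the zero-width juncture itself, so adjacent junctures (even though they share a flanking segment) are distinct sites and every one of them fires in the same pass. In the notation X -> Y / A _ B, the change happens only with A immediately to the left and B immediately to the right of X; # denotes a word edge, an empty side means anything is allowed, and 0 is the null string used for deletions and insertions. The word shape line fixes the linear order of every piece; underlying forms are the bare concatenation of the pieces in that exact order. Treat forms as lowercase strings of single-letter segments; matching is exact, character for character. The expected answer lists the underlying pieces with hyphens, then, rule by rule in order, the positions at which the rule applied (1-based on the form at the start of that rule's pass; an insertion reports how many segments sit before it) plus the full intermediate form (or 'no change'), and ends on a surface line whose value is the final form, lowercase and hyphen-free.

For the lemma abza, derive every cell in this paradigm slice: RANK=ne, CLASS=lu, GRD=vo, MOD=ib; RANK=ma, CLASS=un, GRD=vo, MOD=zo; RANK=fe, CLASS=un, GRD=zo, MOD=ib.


cell RANK=ne, CLASS=lu, GRD=vo, MOD=ib:
underlying: abza-i-fe-eg-mo
1. f -> v, k -> g, p -> b / V _ V: fires at position(s) 6: abzaiveegmo
2. 0 -> e / C _ C: inserts after position(s) 2, 9: abezaiveegemo
surface: abezaiveegemo

cell RANK=ma, CLASS=un, GRD=vo, MOD=zo:
underlying: abza-lud-fe-rb-ev
1. f -> v, k -> g, p -> b / V _ V: no change
2. 0 -> e / C _ C: inserts after position(s) 2, 7, 10: abezaludeferebev
surface: abezaludeferebev

cell RANK=fe, CLASS=un, GRD=zo, MOD=ib:
underlying: abza-i-nu-ag-ev
1. f -> v, k -> g, p -> b / V _ V: no change
2. 0 -> e / C _ C: inserts after position(s) 2: abezainuagev
surface: abezainuagev
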